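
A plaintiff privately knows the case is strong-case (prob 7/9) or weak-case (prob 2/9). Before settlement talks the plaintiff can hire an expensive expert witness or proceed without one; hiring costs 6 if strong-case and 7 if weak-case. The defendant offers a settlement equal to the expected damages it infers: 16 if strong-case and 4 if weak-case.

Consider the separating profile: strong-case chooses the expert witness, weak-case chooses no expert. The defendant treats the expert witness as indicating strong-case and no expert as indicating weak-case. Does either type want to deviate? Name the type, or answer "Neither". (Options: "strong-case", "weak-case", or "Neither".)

The expert witness pays 16; no expert pays 4.
strong-case: assigned the expert witness, nets 16 − 6 = 10; deviating to no expert nets 4.
weak-case: assigned no expert, nets 4; deviating to the expert witness nets 16 − 7 = 9.
The weak-case type gains 5 by deviating.

weak-case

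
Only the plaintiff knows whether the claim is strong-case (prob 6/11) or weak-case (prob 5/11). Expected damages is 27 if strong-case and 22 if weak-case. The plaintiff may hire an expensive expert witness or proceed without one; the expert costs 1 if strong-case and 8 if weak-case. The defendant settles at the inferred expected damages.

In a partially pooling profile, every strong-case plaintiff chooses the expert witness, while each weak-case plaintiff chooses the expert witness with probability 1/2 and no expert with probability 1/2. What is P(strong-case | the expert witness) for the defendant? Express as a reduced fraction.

P(the expert witness) = (6/11)·1 + (5/11)·(1/2) = 17/22.
By Bayes' rule, P(strong-case | the expert witness) = (6/11) / (17/22) = 12/17.

12/17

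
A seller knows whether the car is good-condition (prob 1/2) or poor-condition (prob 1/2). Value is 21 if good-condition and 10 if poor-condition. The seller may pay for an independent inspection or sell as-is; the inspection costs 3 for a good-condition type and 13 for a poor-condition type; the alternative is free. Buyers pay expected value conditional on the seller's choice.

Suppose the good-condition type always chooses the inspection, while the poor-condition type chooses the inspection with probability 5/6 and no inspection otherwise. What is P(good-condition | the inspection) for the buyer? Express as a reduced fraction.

6/11

P(the inspection) = (1/2)·1 + (1/2)·(5/6) = 11/12.
By Bayes' rule, P(good-condition | the inspection) = (1/2) / (11/12) = 6/11.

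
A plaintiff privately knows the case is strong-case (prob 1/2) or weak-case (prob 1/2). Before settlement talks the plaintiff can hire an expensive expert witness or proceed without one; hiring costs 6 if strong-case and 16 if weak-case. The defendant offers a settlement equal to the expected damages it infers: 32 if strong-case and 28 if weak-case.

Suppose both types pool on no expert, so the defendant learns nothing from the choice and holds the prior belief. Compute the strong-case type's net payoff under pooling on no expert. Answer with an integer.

30

Pooled settlement = 1/2·32 + 1/2·28 = 30.
strong-case pays no cost for no expert, so net payoff = 30.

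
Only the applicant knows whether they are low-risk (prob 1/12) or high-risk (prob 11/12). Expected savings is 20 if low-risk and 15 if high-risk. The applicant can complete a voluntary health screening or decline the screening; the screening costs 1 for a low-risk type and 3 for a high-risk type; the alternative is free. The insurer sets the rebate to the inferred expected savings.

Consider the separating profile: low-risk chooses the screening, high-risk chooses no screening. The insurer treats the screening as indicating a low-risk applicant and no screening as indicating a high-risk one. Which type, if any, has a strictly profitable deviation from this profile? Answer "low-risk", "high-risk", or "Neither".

The screening pays 20; no screening pays 15.
low-risk: assigned the screening, nets 20 − 1 = 19; deviating to no screening nets 15.
high-risk: assigned no screening, nets 15; deviating to the screening nets 20 − 3 = 17.
The high-risk type gains 2 by deviating.

high-risk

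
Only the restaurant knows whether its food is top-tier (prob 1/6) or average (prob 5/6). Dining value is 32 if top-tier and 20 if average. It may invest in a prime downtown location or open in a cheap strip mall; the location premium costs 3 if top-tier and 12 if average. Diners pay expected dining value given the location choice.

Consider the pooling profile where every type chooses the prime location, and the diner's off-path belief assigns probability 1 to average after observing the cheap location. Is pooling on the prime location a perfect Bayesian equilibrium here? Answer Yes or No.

On path, the diner holds the prior and pays 1/6·32 + 5/6·20 = 22. Off path (the cheap location), believing average, it pays 20.
top-tier: the prime location nets 22 − 3 = 19; the cheap location nets 20. top-tier would deviate.
average: the prime location nets 22 − 12 = 10; the cheap location nets 20. average would deviate.
A type deviates, so pooling fails.

No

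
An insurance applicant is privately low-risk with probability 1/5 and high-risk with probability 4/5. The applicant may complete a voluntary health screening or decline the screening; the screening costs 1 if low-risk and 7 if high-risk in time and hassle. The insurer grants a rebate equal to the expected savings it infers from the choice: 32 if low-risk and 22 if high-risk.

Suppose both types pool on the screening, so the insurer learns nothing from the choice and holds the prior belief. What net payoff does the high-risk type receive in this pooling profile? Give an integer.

Pooled rebate = 1/5·32 + 4/5·22 = 24.
high-risk pays cost 7 for the screening, so net payoff = 24 − 7 = 17.

17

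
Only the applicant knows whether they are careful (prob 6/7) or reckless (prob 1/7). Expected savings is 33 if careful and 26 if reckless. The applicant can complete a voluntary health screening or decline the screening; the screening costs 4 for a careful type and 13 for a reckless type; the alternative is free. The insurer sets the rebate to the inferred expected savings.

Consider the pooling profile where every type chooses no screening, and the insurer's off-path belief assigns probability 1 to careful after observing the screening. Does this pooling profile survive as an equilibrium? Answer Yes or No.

Yes

On path, the insurer holds the prior and pays 6/7·33 + 1/7·26 = 32. Off path (the screening), believing careful, it pays 33.
careful: no screening nets 32; the screening nets 33 − 4 = 29. careful stays.
reckless: no screening nets 32; the screening nets 33 − 13 = 20. reckless stays.
No type deviates, so pooling is sustained.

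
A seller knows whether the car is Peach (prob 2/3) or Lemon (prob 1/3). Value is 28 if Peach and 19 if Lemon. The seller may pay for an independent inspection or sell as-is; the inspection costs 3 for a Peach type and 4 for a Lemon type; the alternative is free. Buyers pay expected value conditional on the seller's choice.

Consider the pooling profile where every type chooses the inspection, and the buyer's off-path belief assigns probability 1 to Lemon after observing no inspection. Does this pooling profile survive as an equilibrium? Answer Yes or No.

Yes

On path, the buyer holds the prior and pays 2/3·28 + 1/3·19 = 25. Off path (no inspection), believing Lemon, it pays 19.
Peach: the inspection nets 25 − 3 = 22; no inspection nets 19. Peach stays.
Lemon: the inspection nets 25 − 4 = 21; no inspection nets 19. Lemon stays.
No type deviates, so pooling is sustained.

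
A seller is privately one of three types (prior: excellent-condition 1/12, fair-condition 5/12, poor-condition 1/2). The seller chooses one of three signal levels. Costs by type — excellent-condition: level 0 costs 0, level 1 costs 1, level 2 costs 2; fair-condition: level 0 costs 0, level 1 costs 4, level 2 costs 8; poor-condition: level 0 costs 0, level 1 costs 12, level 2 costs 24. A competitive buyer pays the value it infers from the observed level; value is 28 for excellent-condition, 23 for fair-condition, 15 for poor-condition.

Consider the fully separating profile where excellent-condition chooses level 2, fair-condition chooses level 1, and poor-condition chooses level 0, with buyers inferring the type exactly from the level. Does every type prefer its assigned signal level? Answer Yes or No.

Separating prices: level 2 → 28, level 1 → 23, level 0 → 15.
excellent-condition (assigned level 2): level 0: 15 − 0 = 15; level 1: 23 − 1 = 22; level 2: 28 − 2 = 26. excellent-condition stays.
fair-condition (assigned level 1): level 0: 15 − 0 = 15; level 1: 23 − 4 = 19; level 2: 28 − 8 = 20. fair-condition prefers level 2.
poor-condition (assigned level 0): level 0: 15 − 0 = 15; level 1: 23 − 12 = 11; level 2: 28 − 24 = 4. poor-condition stays.
At least one type deviates; the separating profile fails.

No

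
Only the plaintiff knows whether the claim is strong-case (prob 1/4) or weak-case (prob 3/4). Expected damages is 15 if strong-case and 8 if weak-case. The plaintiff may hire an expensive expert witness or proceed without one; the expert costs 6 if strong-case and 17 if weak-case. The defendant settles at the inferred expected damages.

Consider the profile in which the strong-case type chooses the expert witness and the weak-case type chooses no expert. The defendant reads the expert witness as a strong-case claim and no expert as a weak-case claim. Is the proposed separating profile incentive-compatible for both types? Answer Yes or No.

Yes

Under these beliefs, the expert witness earns settlement 15 and no expert earns settlement 8.
strong-case: the expert witness nets 15 − 6 = 9; no expert nets 8. strong-case prefers the expert witness.
weak-case: the expert witness nets 15 − 17 = -2; no expert nets 8. weak-case prefers no expert.
Neither type deviates, so the separating profile is an equilibrium.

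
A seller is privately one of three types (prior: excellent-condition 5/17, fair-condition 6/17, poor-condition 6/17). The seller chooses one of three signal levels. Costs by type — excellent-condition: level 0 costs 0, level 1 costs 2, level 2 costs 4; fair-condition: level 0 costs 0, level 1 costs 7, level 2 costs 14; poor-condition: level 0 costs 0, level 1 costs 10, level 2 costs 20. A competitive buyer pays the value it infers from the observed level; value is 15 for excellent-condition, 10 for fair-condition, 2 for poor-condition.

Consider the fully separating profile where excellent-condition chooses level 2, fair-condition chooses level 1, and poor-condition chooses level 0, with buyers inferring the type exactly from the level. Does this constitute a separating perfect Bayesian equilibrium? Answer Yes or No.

Separating prices: level 2 → 15, level 1 → 10, level 0 → 2.
excellent-condition (assigned level 2): level 0: 2 − 0 = 2; level 1: 10 − 2 = 8; level 2: 15 − 4 = 11. excellent-condition stays.
fair-condition (assigned level 1): level 0: 2 − 0 = 2; level 1: 10 − 7 = 3; level 2: 15 − 14 = 1. fair-condition stays.
poor-condition (assigned level 0): level 0: 2 − 0 = 2; level 1: 10 − 10 = 0; level 2: 15 − 20 = -5. poor-condition stays.
Every type prefers its assigned level; separation holds.

Yes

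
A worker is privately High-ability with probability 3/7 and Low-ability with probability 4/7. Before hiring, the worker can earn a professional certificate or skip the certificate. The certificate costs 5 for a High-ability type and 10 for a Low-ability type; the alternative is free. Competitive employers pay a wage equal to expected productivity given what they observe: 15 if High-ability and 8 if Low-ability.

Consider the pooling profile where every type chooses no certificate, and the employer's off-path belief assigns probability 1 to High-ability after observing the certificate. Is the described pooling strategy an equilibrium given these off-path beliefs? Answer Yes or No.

Yes

On path, the employer holds the prior and pays 3/7·15 + 4/7·8 = 11. Off path (the certificate), believing High-ability, it pays 15.
High-ability: no certificate nets 11; the certificate nets 15 − 5 = 10. High-ability stays.
Low-ability: no certificate nets 11; the certificate nets 15 − 10 = 5. Low-ability stays.
No type deviates, so pooling is sustained.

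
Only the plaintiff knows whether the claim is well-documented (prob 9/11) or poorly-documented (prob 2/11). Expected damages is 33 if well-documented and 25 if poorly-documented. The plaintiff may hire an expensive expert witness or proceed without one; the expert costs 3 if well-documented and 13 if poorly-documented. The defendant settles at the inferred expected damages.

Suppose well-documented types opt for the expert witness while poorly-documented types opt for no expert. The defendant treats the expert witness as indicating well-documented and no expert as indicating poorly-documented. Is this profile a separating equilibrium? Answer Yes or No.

Under these beliefs, the expert witness earns settlement 33 and no expert earns settlement 25.
well-documented: the expert witness nets 33 − 3 = 30; no expert nets 25. well-documented prefers the expert witness.
poorly-documented: the expert witness nets 33 − 13 = 20; no expert nets 25. poorly-documented prefers no expert.
Neither type deviates, so the separating profile is an equilibrium.

Yes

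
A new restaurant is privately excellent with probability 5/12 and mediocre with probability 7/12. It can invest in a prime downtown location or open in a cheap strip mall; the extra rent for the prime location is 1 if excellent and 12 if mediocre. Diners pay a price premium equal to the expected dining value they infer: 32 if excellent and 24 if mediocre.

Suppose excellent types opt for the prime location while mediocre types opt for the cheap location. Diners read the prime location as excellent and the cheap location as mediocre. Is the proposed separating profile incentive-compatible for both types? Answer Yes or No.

Yes

Under these beliefs, the prime location earns price premium 32 and the cheap location earns price premium 24.
excellent: the prime location nets 32 − 1 = 31; the cheap location nets 24. excellent prefers the prime location.
mediocre: the prime location nets 32 − 12 = 20; the cheap location nets 24. mediocre prefers the cheap location.
Neither type deviates, so the separating profile is an equilibrium.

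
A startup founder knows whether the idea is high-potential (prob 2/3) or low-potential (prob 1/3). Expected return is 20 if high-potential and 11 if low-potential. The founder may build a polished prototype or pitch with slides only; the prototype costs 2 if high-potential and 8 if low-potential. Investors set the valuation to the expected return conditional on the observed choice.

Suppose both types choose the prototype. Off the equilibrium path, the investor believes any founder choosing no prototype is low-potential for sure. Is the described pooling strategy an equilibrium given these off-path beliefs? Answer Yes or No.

No

On path, the investor holds the prior and pays 2/3·20 + 1/3·11 = 17. Off path (no prototype), believing low-potential, it pays 11.
high-potential: the prototype nets 17 − 2 = 15; no prototype nets 11. high-potential stays.
low-potential: the prototype nets 17 − 8 = 9; no prototype nets 11. low-potential would deviate.
A type deviates, so pooling fails.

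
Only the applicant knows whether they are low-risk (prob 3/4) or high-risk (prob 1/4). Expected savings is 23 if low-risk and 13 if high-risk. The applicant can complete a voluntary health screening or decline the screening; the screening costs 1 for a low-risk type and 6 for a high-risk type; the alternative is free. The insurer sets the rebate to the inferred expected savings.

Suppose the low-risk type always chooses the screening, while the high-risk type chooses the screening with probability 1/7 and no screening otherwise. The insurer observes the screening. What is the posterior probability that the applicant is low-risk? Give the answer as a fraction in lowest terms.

21/22

P(the screening) = (3/4)·1 + (1/4)·(1/7) = 11/14.
By Bayes' rule, P(low-risk | the screening) = (3/4) / (11/14) = 21/22.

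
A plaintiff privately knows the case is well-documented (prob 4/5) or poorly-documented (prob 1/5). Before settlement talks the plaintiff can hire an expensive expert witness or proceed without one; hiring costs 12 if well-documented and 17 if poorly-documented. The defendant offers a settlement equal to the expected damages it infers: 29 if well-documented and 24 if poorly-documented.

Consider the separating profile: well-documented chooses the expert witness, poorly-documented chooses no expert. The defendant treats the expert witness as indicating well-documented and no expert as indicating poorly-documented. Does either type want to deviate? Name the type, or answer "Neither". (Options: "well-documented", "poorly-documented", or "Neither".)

well-documented

The expert witness pays 29; no expert pays 24.
well-documented: assigned the expert witness, nets 29 − 12 = 17; deviating to no expert nets 24.
poorly-documented: assigned no expert, nets 24; deviating to the expert witness nets 29 − 17 = 12.
The well-documented type gains 7 by deviating.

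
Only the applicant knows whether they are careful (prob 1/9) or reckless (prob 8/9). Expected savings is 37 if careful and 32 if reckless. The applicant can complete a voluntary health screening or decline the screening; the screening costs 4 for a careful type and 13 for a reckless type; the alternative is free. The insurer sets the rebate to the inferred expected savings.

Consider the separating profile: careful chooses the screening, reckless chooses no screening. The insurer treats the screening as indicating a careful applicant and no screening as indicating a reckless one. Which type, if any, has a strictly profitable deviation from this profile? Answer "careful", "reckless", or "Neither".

The screening pays 37; no screening pays 32.
careful: assigned the screening, nets 37 − 4 = 33; deviating to no screening nets 32.
reckless: assigned no screening, nets 32; deviating to the screening nets 37 − 13 = 24.
Both types strictly prefer their assigned action; no profitable deviation.

Neither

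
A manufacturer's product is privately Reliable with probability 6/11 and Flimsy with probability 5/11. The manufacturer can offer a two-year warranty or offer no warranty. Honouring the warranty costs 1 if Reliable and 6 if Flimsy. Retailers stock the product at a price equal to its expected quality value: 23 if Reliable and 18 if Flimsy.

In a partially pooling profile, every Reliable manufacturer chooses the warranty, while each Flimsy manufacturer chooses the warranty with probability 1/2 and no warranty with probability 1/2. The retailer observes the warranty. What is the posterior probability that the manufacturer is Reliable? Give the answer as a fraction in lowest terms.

P(the warranty) = (6/11)·1 + (5/11)·(1/2) = 17/22.
By Bayes' rule, P(Reliable | the warranty) = (6/11) / (17/22) = 12/17.

12/17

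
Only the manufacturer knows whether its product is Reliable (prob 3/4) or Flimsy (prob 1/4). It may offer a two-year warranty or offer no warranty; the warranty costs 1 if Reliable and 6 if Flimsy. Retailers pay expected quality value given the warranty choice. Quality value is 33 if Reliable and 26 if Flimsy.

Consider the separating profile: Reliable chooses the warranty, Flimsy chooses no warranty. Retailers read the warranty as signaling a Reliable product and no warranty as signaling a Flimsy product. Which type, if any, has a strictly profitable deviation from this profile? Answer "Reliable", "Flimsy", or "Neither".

The warranty pays 33; no warranty pays 26.
Reliable: assigned the warranty, nets 33 − 1 = 32; deviating to no warranty nets 26.
Flimsy: assigned no warranty, nets 26; deviating to the warranty nets 33 − 6 = 27.
The Flimsy type gains 1 by deviating.

Flimsy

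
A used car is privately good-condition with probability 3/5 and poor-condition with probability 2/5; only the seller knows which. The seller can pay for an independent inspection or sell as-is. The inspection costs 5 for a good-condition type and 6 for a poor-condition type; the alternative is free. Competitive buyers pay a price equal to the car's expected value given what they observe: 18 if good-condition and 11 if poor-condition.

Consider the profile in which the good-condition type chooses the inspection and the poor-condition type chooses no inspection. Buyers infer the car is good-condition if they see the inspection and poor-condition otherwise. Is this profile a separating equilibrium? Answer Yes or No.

Under these beliefs, the inspection earns price 18 and no inspection earns price 11.
good-condition: the inspection nets 18 − 5 = 13; no inspection nets 11. good-condition prefers the inspection.
poor-condition: the inspection nets 18 − 6 = 12; no inspection nets 11. poor-condition would deviate to the inspection.
poor-condition has a profitable deviation, so the profile is not an equilibrium.

No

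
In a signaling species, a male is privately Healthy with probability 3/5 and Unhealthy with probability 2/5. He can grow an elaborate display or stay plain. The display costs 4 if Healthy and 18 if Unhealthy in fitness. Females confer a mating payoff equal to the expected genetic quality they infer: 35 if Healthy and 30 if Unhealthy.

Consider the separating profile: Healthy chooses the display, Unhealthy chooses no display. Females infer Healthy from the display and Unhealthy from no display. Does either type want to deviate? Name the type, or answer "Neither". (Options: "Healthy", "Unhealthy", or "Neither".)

Neither

The display pays 35; no display pays 30.
Healthy: assigned the display, nets 35 − 4 = 31; deviating to no display nets 30.
Unhealthy: assigned no display, nets 30; deviating to the display nets 35 − 18 = 17.
Both types strictly prefer their assigned action; no profitable deviation.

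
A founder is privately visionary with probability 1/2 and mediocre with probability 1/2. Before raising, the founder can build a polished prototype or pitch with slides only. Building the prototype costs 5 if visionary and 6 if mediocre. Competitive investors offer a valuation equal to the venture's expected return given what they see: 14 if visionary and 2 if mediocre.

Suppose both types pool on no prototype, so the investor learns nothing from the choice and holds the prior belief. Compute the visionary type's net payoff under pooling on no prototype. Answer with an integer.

Pooled valuation = 1/2·14 + 1/2·2 = 8.
visionary pays no cost for no prototype, so net payoff = 8.

8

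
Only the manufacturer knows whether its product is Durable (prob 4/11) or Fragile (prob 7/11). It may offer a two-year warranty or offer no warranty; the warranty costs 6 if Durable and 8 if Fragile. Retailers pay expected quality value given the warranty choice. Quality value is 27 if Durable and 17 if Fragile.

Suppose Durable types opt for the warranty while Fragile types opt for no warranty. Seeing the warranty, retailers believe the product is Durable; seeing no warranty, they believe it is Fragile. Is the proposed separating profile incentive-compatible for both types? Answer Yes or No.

Under these beliefs, the warranty earns price 27 and no warranty earns price 17.
Durable: the warranty nets 27 − 6 = 21; no warranty nets 17. Durable prefers the warranty.
Fragile: the warranty nets 27 − 8 = 19; no warranty nets 17. Fragile would deviate to the warranty.
Fragile has a profitable deviation, so the profile is not an equilibrium.

No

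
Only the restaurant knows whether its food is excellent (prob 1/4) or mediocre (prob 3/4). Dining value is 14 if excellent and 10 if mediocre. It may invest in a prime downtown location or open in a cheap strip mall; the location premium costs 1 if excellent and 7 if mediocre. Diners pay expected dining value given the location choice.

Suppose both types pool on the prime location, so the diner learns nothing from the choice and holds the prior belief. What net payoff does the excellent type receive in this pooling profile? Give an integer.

10

Pooled price premium = 1/4·14 + 3/4·10 = 11.
excellent pays cost 1 for the prime location, so net payoff = 11 − 1 = 10.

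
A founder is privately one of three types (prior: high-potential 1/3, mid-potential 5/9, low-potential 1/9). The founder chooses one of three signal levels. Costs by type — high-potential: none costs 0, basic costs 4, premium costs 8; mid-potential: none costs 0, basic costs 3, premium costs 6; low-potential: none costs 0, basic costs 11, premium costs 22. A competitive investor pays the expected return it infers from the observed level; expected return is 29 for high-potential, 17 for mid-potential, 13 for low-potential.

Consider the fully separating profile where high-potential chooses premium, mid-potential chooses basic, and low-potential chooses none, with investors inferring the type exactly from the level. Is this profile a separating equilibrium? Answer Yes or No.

No

Separating valuations: premium → 29, basic → 17, none → 13.
high-potential (assigned premium): none: 13 − 0 = 13; basic: 17 − 4 = 13; premium: 29 − 8 = 21. high-potential stays.
mid-potential (assigned basic): none: 13 − 0 = 13; basic: 17 − 3 = 14; premium: 29 − 6 = 23. mid-potential prefers premium.
low-potential (assigned none): none: 13 − 0 = 13; basic: 17 − 11 = 6; premium: 29 − 22 = 7. low-potential stays.
At least one type deviates; the separating profile fails.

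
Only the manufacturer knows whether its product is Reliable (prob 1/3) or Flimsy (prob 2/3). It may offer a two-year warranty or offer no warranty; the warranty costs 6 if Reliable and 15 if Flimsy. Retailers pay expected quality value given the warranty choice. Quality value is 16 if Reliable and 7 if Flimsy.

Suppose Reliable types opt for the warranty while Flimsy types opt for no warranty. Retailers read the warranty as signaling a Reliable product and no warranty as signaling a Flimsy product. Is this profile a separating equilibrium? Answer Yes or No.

Yes

Under these beliefs, the warranty earns price 16 and no warranty earns price 7.
Reliable: the warranty nets 16 − 6 = 10; no warranty nets 7. Reliable prefers the warranty.
Flimsy: the warranty nets 16 − 15 = 1; no warranty nets 7. Flimsy prefers no warranty.
Neither type deviates, so the separating profile is an equilibrium.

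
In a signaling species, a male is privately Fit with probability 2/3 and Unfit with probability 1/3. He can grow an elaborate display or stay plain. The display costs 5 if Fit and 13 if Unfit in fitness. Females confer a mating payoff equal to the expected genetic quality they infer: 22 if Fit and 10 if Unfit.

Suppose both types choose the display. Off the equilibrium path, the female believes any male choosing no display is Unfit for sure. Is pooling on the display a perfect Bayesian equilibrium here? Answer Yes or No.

On path, the female holds the prior and pays 2/3·22 + 1/3·10 = 18. Off path (no display), believing Unfit, it pays 10.
Fit: the display nets 18 − 5 = 13; no display nets 10. Fit stays.
Unfit: the display nets 18 − 13 = 5; no display nets 10. Unfit would deviate.
A type deviates, so pooling fails.

No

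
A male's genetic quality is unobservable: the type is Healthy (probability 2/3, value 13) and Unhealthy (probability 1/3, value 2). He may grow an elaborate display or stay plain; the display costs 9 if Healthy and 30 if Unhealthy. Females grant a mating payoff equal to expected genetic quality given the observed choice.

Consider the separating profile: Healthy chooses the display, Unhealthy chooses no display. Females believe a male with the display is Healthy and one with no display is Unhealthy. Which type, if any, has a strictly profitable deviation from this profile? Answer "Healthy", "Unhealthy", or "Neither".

Neither

The display pays 13; no display pays 2.
Healthy: assigned the display, nets 13 − 9 = 4; deviating to no display nets 2.
Unhealthy: assigned no display, nets 2; deviating to the display nets 13 − 30 = -17.
Both types strictly prefer their assigned action; no profitable deviation.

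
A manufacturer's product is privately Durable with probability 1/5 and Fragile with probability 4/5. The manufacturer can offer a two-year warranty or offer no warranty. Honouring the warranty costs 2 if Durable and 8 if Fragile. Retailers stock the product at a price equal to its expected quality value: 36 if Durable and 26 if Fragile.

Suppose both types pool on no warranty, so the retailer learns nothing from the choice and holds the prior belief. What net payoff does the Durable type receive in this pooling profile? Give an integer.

28

Pooled price = 1/5·36 + 4/5·26 = 28.
Durable pays no cost for no warranty, so net payoff = 28.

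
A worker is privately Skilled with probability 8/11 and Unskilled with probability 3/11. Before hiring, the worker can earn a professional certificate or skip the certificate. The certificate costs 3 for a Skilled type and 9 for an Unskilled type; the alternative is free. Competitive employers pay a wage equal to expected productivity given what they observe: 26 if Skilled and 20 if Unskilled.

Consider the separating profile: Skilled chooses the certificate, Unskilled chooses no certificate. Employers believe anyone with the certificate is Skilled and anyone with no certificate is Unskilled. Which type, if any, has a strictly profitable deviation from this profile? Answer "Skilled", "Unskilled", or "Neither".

Neither

The certificate pays 26; no certificate pays 20.
Skilled: assigned the certificate, nets 26 − 3 = 23; deviating to no certificate nets 20.
Unskilled: assigned no certificate, nets 20; deviating to the certificate nets 26 − 9 = 17.
Both types strictly prefer their assigned action; no profitable deviation.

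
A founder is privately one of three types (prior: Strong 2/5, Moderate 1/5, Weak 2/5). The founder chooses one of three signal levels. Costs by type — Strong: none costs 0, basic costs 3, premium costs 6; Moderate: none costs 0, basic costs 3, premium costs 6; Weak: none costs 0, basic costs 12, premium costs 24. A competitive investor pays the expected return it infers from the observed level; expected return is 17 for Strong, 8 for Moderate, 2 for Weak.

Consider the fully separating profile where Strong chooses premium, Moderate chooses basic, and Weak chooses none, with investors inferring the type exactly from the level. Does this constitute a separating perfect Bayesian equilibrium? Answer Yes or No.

No

Separating valuations: premium → 17, basic → 8, none → 2.
Strong (assigned premium): none: 2 − 0 = 2; basic: 8 − 3 = 5; premium: 17 − 6 = 11. Strong stays.
Moderate (assigned basic): none: 2 − 0 = 2; basic: 8 − 3 = 5; premium: 17 − 6 = 11. Moderate prefers premium.
Weak (assigned none): none: 2 − 0 = 2; basic: 8 − 12 = -4; premium: 17 − 24 = -7. Weak stays.
At least one type deviates; the separating profile fails.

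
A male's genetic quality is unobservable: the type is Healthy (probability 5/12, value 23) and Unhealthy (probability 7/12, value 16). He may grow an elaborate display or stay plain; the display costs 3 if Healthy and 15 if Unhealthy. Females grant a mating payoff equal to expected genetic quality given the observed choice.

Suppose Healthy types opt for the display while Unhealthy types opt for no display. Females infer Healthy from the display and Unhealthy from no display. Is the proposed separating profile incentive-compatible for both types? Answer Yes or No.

Yes

Under these beliefs, the display earns mating payoff 23 and no display earns mating payoff 16.
Healthy: the display nets 23 − 3 = 20; no display nets 16. Healthy prefers the display.
Unhealthy: the display nets 23 − 15 = 8; no display nets 16. Unhealthy prefers no display.
Neither type deviates, so the separating profile is an equilibrium.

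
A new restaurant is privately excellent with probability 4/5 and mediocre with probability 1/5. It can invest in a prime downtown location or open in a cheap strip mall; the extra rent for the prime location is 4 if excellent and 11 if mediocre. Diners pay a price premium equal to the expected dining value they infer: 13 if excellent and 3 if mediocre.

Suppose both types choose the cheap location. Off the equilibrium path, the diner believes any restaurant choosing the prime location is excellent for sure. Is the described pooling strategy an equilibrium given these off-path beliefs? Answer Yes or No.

On path, the diner holds the prior and pays 4/5·13 + 1/5·3 = 11. Off path (the prime location), believing excellent, it pays 13.
excellent: the cheap location nets 11; the prime location nets 13 − 4 = 9. excellent stays.
mediocre: the cheap location nets 11; the prime location nets 13 − 11 = 2. mediocre stays.
No type deviates, so pooling is sustained.

Yes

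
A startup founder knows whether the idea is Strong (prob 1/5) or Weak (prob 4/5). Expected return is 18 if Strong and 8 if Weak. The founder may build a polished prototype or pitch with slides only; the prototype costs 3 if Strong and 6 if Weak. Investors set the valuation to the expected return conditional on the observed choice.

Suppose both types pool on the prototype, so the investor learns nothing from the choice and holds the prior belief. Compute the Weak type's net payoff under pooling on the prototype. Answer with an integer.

Pooled valuation = 1/5·18 + 4/5·8 = 10.
Weak pays cost 6 for the prototype, so net payoff = 10 − 6 = 4.

4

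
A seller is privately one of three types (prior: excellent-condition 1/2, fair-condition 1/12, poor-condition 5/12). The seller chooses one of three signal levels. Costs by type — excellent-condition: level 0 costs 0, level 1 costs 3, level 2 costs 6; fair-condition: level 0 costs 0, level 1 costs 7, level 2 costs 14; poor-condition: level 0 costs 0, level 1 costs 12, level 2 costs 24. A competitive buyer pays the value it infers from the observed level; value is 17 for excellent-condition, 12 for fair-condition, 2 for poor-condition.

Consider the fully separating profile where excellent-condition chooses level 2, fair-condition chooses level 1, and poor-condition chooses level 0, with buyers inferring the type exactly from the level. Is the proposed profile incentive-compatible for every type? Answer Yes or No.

Yes

Separating prices: level 2 → 17, level 1 → 12, level 0 → 2.
excellent-condition (assigned level 2): level 0: 2 − 0 = 2; level 1: 12 − 3 = 9; level 2: 17 − 6 = 11. excellent-condition stays.
fair-condition (assigned level 1): level 0: 2 − 0 = 2; level 1: 12 − 7 = 5; level 2: 17 − 14 = 3. fair-condition stays.
poor-condition (assigned level 0): level 0: 2 − 0 = 2; level 1: 12 − 12 = 0; level 2: 17 − 24 = -7. poor-condition stays.
Every type prefers its assigned level; separation holds.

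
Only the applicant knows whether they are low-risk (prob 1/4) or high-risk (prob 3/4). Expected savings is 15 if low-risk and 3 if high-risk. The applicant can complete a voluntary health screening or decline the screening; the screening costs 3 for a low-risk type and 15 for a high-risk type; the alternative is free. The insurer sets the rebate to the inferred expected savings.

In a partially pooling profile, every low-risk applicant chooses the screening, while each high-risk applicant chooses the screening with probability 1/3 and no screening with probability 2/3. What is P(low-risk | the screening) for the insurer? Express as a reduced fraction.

P(the screening) = (1/4)·1 + (3/4)·(1/3) = 1/2.
By Bayes' rule, P(low-risk | the screening) = (1/4) / (1/2) = 1/2.

1/2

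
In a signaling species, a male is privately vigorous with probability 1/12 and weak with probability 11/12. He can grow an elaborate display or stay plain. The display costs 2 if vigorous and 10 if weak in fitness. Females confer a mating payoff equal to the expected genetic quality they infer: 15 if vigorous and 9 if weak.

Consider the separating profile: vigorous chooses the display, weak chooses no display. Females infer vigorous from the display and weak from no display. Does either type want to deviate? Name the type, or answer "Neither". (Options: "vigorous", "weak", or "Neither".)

The display pays 15; no display pays 9.
vigorous: assigned the display, nets 15 − 2 = 13; deviating to no display nets 9.
weak: assigned no display, nets 9; deviating to the display nets 15 − 10 = 5.
Both types strictly prefer their assigned action; no profitable deviation.

Neither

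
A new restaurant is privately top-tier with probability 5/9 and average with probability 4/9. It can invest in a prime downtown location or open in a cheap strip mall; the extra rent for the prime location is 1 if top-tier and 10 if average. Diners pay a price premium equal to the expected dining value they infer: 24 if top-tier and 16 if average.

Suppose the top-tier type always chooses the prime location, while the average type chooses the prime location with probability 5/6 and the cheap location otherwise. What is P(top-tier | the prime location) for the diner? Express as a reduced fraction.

3/5

P(the prime location) = (5/9)·1 + (4/9)·(5/6) = 25/27.
By Bayes' rule, P(top-tier | the prime location) = (5/9) / (25/27) = 3/5.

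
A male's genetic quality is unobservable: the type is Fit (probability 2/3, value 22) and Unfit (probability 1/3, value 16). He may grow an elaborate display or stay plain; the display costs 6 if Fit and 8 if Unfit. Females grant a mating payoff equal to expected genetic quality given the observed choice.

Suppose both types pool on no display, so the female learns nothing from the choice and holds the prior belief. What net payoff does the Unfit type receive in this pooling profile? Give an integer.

20

Pooled mating payoff = 2/3·22 + 1/3·16 = 20.
Unfit pays no cost for no display, so net payoff = 20.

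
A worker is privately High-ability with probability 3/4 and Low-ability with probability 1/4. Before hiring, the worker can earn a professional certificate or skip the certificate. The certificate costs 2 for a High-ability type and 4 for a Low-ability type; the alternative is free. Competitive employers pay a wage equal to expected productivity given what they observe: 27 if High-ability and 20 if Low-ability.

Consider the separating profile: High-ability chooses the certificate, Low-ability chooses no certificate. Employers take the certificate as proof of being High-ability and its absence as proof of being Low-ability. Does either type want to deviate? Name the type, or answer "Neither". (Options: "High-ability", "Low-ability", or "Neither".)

Low-ability

The certificate pays 27; no certificate pays 20.
High-ability: assigned the certificate, nets 27 − 2 = 25; deviating to no certificate nets 20.
Low-ability: assigned no certificate, nets 20; deviating to the certificate nets 27 − 4 = 23.
The Low-ability type gains 3 by deviating.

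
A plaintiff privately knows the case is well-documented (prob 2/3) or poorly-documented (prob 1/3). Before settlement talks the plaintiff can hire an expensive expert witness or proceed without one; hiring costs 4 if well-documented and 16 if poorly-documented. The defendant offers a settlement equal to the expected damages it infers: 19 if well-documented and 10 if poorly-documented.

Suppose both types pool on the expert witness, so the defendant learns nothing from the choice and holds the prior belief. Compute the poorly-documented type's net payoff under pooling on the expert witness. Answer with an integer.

Pooled settlement = 2/3·19 + 1/3·10 = 16.
poorly-documented pays cost 16 for the expert witness, so net payoff = 16 − 16 = 0.

0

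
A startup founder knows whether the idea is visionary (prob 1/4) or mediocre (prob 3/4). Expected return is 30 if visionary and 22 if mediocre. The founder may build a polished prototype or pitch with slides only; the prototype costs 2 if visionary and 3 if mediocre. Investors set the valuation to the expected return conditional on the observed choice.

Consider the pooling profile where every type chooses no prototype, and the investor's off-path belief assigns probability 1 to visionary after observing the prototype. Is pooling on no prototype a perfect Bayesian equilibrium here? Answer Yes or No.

No

On path, the investor holds the prior and pays 1/4·30 + 3/4·22 = 24. Off path (the prototype), believing visionary, it pays 30.
visionary: no prototype nets 24; the prototype nets 30 − 2 = 28. visionary would deviate.
mediocre: no prototype nets 24; the prototype nets 30 − 3 = 27. mediocre would deviate.
A type deviates, so pooling fails.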